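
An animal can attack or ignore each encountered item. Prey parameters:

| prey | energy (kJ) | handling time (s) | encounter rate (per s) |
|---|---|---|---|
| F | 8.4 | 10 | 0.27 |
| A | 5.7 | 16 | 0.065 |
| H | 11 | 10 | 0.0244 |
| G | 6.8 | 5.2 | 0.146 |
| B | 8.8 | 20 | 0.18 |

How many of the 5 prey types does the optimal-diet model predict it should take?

Profitabilities (E/h, kJ/s): G 1.31, H 1.1, F 0.84, B 0.44, A 0.356. Add prey in this order while the next type's profitability exceeds the intake rate on those already taken.
Rate on top 1: 0.5643. H: 1.1 > 0.5643 → include.
Rate on top 2: 0.6296. F: 0.84 > 0.6296 → include.
Rate on top 3: 0.7504. B: 0.44 < 0.7504 → exclude; stop.
Optimal diet: G, H, F — 3 of 5 types.

3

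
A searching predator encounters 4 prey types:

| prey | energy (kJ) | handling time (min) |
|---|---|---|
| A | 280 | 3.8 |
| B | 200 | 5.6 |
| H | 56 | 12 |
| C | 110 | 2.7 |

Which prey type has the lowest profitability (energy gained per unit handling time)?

H

Profitability E/h (kJ/min): A = 280/3.8 = 73.7, B = 200/5.6 = 35.7, H = 56/12 = 4.67, C = 110/2.7 = 40.7.
Ranked: A > C > B > H.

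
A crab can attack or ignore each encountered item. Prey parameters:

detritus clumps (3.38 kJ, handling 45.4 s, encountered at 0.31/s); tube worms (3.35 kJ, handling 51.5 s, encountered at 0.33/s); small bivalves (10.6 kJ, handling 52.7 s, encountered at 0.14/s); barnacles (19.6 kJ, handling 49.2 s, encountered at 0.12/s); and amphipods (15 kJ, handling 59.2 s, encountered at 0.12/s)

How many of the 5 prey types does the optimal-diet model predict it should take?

1

Rank by E/h (kJ/s): barnacles 0.398, amphipods 0.253, small bivalves 0.201, detritus clumps 0.0744, tube worms 0.065. Include each in turn until the next type's E/h falls below the running intake rate.
Rate on top 1: 0.3407. amphipods: 0.253 < 0.3407 → exclude; stop.
Optimal diet: barnacles — 1 of 5 types.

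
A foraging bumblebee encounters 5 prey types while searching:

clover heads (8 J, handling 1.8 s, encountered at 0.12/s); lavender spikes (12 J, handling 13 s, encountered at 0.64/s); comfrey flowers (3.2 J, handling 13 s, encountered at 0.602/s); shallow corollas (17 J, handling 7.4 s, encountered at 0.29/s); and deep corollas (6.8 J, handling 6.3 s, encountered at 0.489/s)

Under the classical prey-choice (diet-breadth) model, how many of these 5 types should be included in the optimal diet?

E/h in descending order: clover heads 4.44, shallow corollas 2.3, deep corollas 1.08, lavender spikes 0.923, comfrey flowers 0.246 J/s. The optimal diet is the largest prefix of this list for which every included type satisfies E_i/h_i > R on the types above it.
Rate on top 1: 0.7895. shallow corollas: 2.3 > 0.7895 → include.
Rate on top 2: 1.752. deep corollas: 1.08 < 1.752 → exclude; stop.
Optimal diet: clover heads, shallow corollas — 2 of 5 types.

2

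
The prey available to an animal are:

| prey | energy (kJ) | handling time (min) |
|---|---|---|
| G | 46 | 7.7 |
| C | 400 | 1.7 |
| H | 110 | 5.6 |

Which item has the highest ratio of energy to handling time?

In descending order of E/h:
C: 400/1.7 = 235 kJ/min
H: 110/5.6 = 19.6 kJ/min
G: 46/7.7 = 5.97 kJ/min

C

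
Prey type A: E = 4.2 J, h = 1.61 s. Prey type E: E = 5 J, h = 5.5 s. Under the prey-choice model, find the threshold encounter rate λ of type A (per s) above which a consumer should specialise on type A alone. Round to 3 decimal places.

Drop type E once their profitability E₂/h₂ falls below the rate achievable on type A alone: E₂/h₂ = λE₁/(1 + λh₁).
Solve for λ: λE₁h₂ = E₂(1 + λh₁) → λ(E₁h₂ − E₂h₁) = E₂ → λ = E₂/(E₁h₂ − E₂h₁).
λ = 5/(4.2×5.5 − 5×1.61) = 5/15.05 = 0.3322 per s.

0.332 per s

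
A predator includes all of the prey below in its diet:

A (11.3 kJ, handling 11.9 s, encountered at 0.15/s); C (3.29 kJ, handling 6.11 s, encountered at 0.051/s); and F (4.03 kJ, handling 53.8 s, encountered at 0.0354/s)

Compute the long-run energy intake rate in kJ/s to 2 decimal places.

R = Σλ_iE_i / (1 + Σλ_ih_i)
Numerator: 0.15×11.3 + 0.051×3.29 + 0.0354×4.03 = 2.005
Denominator: 1 + 0.15×11.9 + 0.051×6.11 + 0.0354×53.8 = 5.001
R = 2.005/5.001 = 0.401 kJ/s

0.40 kJ/s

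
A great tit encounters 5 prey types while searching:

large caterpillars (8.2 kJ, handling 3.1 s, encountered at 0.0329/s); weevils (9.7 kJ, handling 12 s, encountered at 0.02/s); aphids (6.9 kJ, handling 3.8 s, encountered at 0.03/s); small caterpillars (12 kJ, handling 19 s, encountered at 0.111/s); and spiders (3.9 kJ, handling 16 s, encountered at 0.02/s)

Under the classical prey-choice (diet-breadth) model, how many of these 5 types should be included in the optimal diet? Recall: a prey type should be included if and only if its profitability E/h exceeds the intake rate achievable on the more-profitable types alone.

4

E/h in descending order: large caterpillars 2.65, aphids 1.82, weevils 0.808, small caterpillars 0.632, spiders 0.244 kJ/s. The optimal diet is the largest prefix of this list for which every included type satisfies E_i/h_i > R on the types above it.
Rate on top 1: 0.2448. aphids: 1.82 > 0.2448 → include.
Rate on top 2: 0.3921. weevils: 0.808 > 0.3921 → include.
Rate on top 3: 0.4607. small caterpillars: 0.632 > 0.4607 → include.
Rate on top 4: 0.5618. spiders: 0.244 < 0.5618 → exclude; stop.
Optimal diet: large caterpillars, aphids, weevils, small caterpillars — 4 of 5 types.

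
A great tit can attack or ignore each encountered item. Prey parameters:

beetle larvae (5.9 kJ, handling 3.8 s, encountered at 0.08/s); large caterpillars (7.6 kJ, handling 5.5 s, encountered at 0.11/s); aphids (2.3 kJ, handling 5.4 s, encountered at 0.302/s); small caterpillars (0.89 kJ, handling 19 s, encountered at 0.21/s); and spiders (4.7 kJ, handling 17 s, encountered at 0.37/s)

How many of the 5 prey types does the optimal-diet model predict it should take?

2

Profitabilities (E/h, kJ/s): beetle larvae 1.55, large caterpillars 1.38, aphids 0.426, spiders 0.276, small caterpillars 0.0468. Add prey in this order while the next type's profitability exceeds the intake rate on those already taken.
Rate on top 1: 0.362. large caterpillars: 1.38 > 0.362 → include.
Rate on top 2: 0.6852. aphids: 0.426 < 0.6852 → exclude; stop.
Optimal diet: beetle larvae, large caterpillars — 2 of 5 types.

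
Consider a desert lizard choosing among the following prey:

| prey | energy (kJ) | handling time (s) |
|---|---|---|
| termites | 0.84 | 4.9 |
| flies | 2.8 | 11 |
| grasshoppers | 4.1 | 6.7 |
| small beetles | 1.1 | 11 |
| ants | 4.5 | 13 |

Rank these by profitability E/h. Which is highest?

Profitability E/h (kJ/s): termites = 0.84/4.9 = 0.171, flies = 2.8/11 = 0.255, grasshoppers = 4.1/6.7 = 0.612, small beetles = 1.1/11 = 0.1, ants = 4.5/13 = 0.346.
Ranked: grasshoppers > ants > flies > termites > small beetles.

grasshoppers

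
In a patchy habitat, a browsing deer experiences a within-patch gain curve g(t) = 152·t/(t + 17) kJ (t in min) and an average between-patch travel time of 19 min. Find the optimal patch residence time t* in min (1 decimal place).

By the marginal value theorem, leave when the instantaneous gain rate g'(t) equals the habitat-wide average g(t)/(T + t).
g'(t) = 152·17/(t + 17)². Setting 152·17/(t+17)² = 152t/[(t+17)(19+t)] gives 17(19+t) = t(t+17), so t² = 17×19 = 323.
t* = √323 = 17.97 min.

18.0 min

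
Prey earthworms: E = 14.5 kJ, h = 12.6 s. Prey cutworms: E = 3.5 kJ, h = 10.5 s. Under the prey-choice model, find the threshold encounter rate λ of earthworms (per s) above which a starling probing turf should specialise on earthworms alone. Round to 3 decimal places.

The zero-one rule: include cutworms iff E₂/h₂ > λE₁/(1+λh₁). Equality gives the switch point.
λE₁h₂ = E₂ + λE₂h₁ ⇒ λ = E₂/(E₁h₂ − E₂h₁) = 3.5/(152.2 − 44.1) = 0.03236 per s.

0.032 per s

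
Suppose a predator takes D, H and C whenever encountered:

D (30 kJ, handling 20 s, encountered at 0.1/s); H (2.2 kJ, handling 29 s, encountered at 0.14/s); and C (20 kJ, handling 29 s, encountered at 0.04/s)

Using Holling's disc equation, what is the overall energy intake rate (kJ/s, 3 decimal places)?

0.500 kJ/s

R = Σλ_iE_i / (1 + Σλ_ih_i)
Numerator: 0.1×30 + 0.14×2.2 + 0.04×20 = 4.108
Denominator: 1 + 0.1×20 + 0.14×29 + 0.04×29 = 8.22
R = 4.108/8.22 = 0.4998 kJ/s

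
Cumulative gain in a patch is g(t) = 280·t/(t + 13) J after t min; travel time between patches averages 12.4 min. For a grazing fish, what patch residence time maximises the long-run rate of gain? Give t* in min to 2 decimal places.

12.70 min

By the marginal value theorem, leave when the instantaneous gain rate g'(t) equals the habitat-wide average g(t)/(T + t).
g'(t) = 280·13/(t + 13)². Setting 280·13/(t+13)² = 280t/[(t+13)(12.4+t)] gives 13(12.4+t) = t(t+13), so t² = 13×12.4 = 161.2.
t* = √161.2 = 12.7 min.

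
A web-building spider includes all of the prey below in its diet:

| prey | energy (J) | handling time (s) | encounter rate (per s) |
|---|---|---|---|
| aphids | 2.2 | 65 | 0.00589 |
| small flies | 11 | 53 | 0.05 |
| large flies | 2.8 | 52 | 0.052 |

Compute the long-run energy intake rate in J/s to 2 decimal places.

R = Σλ_iE_i / (1 + Σλ_ih_i)
Numerator: 0.00589×2.2 + 0.05×11 + 0.052×2.8 = 0.7086
Denominator: 1 + 0.00589×65 + 0.05×53 + 0.052×52 = 6.737
R = 0.7086/6.737 = 0.1052 J/s

0.11 J/s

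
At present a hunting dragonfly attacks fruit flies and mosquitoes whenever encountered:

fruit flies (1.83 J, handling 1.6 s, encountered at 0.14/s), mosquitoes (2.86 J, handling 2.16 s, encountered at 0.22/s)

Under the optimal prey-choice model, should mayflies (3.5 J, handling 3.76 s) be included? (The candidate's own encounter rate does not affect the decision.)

Intake rate on the current diet: R = (0.14×1.83 + 0.22×2.86) / (1 + 0.14×1.6 + 0.22×2.16) = 0.8854/1.699 = 0.5211 J/s.
Profitability of mayflies: 3.5/3.76 = 0.9309 J/s.
0.9309 > 0.5211, so adding mayflies raises the average — include it.

Yes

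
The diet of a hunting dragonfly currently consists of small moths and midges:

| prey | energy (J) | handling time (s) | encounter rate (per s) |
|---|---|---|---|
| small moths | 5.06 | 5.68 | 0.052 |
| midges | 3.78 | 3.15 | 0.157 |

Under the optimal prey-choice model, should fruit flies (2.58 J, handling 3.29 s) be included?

On small moths and midges alone, R = ΣλE/(1+Σλh) = 0.8566/1.79 = 0.4786 J/s.
fruit flies: E/h = 2.58/3.29 = 0.7842 J/s.
Since 0.7842 > R, including fruit flies increases the long-run rate.

Yes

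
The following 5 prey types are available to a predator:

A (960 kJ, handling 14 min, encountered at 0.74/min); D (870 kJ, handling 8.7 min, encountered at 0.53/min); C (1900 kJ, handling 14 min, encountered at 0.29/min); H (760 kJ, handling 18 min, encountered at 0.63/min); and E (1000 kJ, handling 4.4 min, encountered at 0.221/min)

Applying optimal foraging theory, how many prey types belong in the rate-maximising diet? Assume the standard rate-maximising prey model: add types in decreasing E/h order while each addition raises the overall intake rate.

2

E/h in descending order: E 227, C 136, D 100, A 68.6, H 42.2 kJ/min. The optimal diet is the largest prefix of this list for which every included type satisfies E_i/h_i > R on the types above it.
Rate on top 1: 112. C: 136 > 112 → include.
Rate on top 2: 128. D: 100 < 128 → exclude; stop.
Optimal diet: E, C — 2 of 5 types.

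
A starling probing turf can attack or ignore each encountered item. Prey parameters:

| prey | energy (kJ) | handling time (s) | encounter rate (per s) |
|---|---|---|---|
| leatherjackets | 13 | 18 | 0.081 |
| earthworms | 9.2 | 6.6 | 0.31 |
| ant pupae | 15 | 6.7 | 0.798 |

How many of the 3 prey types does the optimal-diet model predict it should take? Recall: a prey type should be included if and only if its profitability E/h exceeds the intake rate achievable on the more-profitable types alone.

1

Rank by E/h (kJ/s): ant pupae 2.24, earthworms 1.39, leatherjackets 0.722. Include each in turn until the next type's E/h falls below the running intake rate.
Rate on top 1: 1.886. earthworms: 1.39 < 1.886 → exclude; stop.
Optimal diet: ant pupae — 1 of 3 types.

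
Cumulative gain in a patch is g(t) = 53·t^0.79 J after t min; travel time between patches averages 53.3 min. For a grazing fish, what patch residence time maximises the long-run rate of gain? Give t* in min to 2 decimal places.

By the marginal value theorem, leave when the instantaneous gain rate g'(t) equals the habitat-wide average g(t)/(T + t).
g'(t) = 0.79·53·t^-0.21. Setting 0.79·53·t^-0.21 = 53·t^0.79/(53.3+t) gives 0.79(53.3+t) = t, so 0.21·t = 0.79×53.3.
t* = 0.79×53.3/0.21 = 200.5 min.

200.51 min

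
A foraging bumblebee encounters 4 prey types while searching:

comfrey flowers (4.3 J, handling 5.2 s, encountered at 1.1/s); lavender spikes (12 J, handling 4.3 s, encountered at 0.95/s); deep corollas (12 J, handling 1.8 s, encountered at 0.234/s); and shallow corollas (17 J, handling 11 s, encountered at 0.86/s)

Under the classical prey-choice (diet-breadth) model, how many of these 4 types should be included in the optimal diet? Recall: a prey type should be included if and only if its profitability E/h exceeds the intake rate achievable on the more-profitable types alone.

E/h in descending order: deep corollas 6.67, lavender spikes 2.79, shallow corollas 1.55, comfrey flowers 0.827 J/s. The optimal diet is the largest prefix of this list for which every included type satisfies E_i/h_i > R on the types above it.
Rate on top 1: 1.976. lavender spikes: 2.79 > 1.976 → include.
Rate on top 2: 2.58. shallow corollas: 1.55 < 2.58 → exclude; stop.
Optimal diet: deep corollas, lavender spikes — 2 of 4 types.

2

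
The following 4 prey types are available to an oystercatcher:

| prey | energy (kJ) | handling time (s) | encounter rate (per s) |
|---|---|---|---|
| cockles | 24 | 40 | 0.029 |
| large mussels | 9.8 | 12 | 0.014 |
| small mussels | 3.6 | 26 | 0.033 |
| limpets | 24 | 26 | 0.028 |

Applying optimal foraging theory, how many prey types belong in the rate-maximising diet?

3

Profitabilities (E/h, kJ/s): limpets 0.923, large mussels 0.817, cockles 0.6, small mussels 0.138. Add prey in this order while the next type's profitability exceeds the intake rate on those already taken.
Rate on top 1: 0.3889. large mussels: 0.817 > 0.3889 → include.
Rate on top 2: 0.4268. cockles: 0.6 > 0.4268 → include.
Rate on top 3: 0.4925. small mussels: 0.138 < 0.4925 → exclude; stop.
Optimal diet: limpets, large mussels, cockles — 3 of 4 types.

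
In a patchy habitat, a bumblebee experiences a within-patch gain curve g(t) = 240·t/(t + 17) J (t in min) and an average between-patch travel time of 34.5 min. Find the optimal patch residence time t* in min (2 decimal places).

By the marginal value theorem, leave when the instantaneous gain rate g'(t) equals the habitat-wide average g(t)/(T + t).
g'(t) = 240·17/(t + 17)². Setting 240·17/(t+17)² = 240t/[(t+17)(34.5+t)] gives 17(34.5+t) = t(t+17), so t² = 17×34.5 = 586.5.
t* = √586.5 = 24.22 min.

24.22 min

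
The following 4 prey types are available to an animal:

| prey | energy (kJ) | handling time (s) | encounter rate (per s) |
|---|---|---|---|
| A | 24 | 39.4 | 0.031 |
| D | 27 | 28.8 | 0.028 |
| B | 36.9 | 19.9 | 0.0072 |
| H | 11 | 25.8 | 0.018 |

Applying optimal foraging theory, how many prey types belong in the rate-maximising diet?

3

E/h in descending order: B 1.85, D 0.938, A 0.609, H 0.426 kJ/s. The optimal diet is the largest prefix of this list for which every included type satisfies E_i/h_i > R on the types above it.
Rate on top 1: 0.2324. D: 0.938 > 0.2324 → include.
Rate on top 2: 0.524. A: 0.609 > 0.524 → include.
Rate on top 3: 0.5568. H: 0.426 < 0.5568 → exclude; stop.
Optimal diet: B, D, A — 3 of 4 types.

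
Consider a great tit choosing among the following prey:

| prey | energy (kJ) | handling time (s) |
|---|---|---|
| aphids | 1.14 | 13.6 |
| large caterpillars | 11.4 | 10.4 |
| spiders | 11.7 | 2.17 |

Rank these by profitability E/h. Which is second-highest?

large caterpillars

In descending order of E/h:
spiders: 11.7/2.17 = 5.39 kJ/s
large caterpillars: 11.4/10.4 = 1.1 kJ/s
aphids: 1.14/13.6 = 0.0838 kJ/s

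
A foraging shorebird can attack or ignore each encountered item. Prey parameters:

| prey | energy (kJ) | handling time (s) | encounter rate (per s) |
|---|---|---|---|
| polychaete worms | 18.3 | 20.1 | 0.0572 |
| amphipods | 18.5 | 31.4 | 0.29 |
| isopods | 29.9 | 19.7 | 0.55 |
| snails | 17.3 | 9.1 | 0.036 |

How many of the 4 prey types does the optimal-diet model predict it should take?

2

Rank by E/h (kJ/s): snails 1.9, isopods 1.52, polychaete worms 0.91, amphipods 0.589. Include each in turn until the next type's E/h falls below the running intake rate.
Rate on top 1: 0.4691. isopods: 1.52 > 0.4691 → include.
Rate on top 2: 1.403. polychaete worms: 0.91 < 1.403 → exclude; stop.
Optimal diet: snails, isopods — 2 of 4 types.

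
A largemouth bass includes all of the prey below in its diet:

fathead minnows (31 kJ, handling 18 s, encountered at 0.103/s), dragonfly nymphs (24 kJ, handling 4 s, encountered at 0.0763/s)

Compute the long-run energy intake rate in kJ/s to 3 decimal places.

1.590 kJ/s

R = Σλ_iE_i / (1 + Σλ_ih_i)
Numerator: 0.103×31 + 0.0763×24 = 5.024
Denominator: 1 + 0.103×18 + 0.0763×4 = 3.159
R = 5.024/3.159 = 1.59 kJ/s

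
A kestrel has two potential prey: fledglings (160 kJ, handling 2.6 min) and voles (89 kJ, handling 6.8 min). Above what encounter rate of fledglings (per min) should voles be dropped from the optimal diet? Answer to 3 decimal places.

At the threshold, the rate on fledglings alone equals the profitability of voles: λ·160/(1 + λ·2.6) = 89/6.8 = 13.09.
Rearranging, λ(160 − 13.09×2.6) = 13.09, so λ = 13.09/126 = 0.1039 per min.

0.104 per min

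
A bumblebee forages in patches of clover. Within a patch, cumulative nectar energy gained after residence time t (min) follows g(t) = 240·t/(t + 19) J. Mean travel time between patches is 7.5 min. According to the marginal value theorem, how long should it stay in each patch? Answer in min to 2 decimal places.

11.94 min

Optimal t* satisfies g'(t*) = g(t*)/(T + t*).
g'(t) = 240·19/(t + 19)². Setting 240·19/(t+19)² = 240t/[(t+19)(7.5+t)] gives 19(7.5+t) = t(t+19), so t² = 19×7.5 = 142.5.
t* = √142.5 = 11.94 min.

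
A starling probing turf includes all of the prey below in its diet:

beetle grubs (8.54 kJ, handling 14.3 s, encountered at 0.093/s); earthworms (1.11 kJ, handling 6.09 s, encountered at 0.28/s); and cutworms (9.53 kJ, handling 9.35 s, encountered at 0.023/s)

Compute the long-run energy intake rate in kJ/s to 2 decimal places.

0.31 kJ/s

R = (0.093×8.54 + 0.28×1.11 + 0.023×9.53) / (1 + 0.093×14.3 + 0.28×6.09 + 0.023×9.35) = 1.324/4.25 = 0.3116 kJ/s.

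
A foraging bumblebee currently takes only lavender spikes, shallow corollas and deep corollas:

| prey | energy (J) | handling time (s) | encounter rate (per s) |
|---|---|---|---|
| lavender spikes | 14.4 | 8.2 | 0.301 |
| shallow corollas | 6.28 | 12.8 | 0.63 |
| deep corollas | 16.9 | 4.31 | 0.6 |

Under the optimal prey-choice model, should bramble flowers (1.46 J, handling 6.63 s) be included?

No

Intake rate on the current diet: R = (0.301×14.4 + 0.63×6.28 + 0.6×16.9) / (1 + 0.301×8.2 + 0.63×12.8 + 0.6×4.31) = 18.43/14.12 = 1.305 J/s.
bramble flowers: E/h = 1.46/6.63 = 0.2202 J/s.
0.2202 < 1.305, so adding bramble flowers would lower the average — exclude it.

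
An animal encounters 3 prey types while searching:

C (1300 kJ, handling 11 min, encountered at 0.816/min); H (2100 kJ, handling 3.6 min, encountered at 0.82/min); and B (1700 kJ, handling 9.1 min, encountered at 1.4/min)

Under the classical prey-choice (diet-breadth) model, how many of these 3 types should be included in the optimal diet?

E/h in descending order: H 583, B 187, C 118 kJ/min. The optimal diet is the largest prefix of this list for which every included type satisfies E_i/h_i > R on the types above it.
Rate on top 1: 435.7. B: 187 < 435.7 → exclude; stop.
Optimal diet: H — 1 of 3 types.

1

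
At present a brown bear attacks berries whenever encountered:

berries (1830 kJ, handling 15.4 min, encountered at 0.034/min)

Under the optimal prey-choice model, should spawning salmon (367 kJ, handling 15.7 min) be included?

No

Intake rate on the current diet: R = (0.034×1830) / (1 + 0.034×15.4) = 62.22/1.524 = 40.84 kJ/min.
Profitability of spawning salmon: 367/15.7 = 23.38 kJ/min.
Since 23.38 < R, time spent handling spawning salmon is better spent searching.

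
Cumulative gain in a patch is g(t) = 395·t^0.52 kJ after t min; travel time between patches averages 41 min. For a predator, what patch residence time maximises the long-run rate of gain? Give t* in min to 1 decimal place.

Optimal t* satisfies g'(t*) = g(t*)/(T + t*).
g'(t) = 0.52·395·t^-0.48. Setting 0.52·395·t^-0.48 = 395·t^0.52/(41+t) gives 0.52(41+t) = t, so 0.48·t = 0.52×41.
t* = 0.52×41/0.48 = 44.42 min.

44.4 min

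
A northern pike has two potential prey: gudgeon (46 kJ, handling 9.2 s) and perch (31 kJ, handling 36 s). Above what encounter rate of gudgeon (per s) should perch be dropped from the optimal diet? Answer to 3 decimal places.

The zero-one rule: include perch iff E₂/h₂ > λE₁/(1+λh₁). Equality gives the switch point.
λE₁h₂ = E₂ + λE₂h₁ ⇒ λ = E₂/(E₁h₂ − E₂h₁) = 31/(1656 − 285.2) = 0.02261 per s.

0.023 per s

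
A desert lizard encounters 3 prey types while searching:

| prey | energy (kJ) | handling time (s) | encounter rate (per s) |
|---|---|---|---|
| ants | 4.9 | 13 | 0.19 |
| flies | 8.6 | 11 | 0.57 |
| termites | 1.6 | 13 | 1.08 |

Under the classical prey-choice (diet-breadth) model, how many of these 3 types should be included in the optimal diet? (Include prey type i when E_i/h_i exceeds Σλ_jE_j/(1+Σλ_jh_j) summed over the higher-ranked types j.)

1

E/h in descending order: flies 0.782, ants 0.377, termites 0.123 kJ/s. The optimal diet is the largest prefix of this list for which every included type satisfies E_i/h_i > R on the types above it.
Rate on top 1: 0.6743. ants: 0.377 < 0.6743 → exclude; stop.
Optimal diet: flies — 1 of 3 types.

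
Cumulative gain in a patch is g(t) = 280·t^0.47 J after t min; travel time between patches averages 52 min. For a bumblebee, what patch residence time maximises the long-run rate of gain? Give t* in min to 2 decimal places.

Optimal t* satisfies g'(t*) = g(t*)/(T + t*).
g'(t) = 0.47·280·t^-0.53. Setting 0.47·280·t^-0.53 = 280·t^0.47/(52+t) gives 0.47(52+t) = t, so 0.53·t = 0.47×52.
t* = 0.47×52/0.53 = 46.11 min.

46.11 min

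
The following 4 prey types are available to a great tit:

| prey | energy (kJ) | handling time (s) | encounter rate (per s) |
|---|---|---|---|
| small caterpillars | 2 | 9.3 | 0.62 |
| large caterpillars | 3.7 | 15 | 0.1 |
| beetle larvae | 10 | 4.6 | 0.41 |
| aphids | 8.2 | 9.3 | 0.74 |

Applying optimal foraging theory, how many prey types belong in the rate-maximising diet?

1

Rank by E/h (kJ/s): beetle larvae 2.17, aphids 0.882, large caterpillars 0.247, small caterpillars 0.215. Include each in turn until the next type's E/h falls below the running intake rate.
Rate on top 1: 1.421. aphids: 0.882 < 1.421 → exclude; stop.
Optimal diet: beetle larvae — 1 of 4 types.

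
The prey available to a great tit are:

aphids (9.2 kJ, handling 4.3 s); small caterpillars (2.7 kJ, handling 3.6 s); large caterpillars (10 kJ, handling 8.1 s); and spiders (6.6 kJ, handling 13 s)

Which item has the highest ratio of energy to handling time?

aphids

In descending order of E/h:
aphids: 9.2/4.3 = 2.14 kJ/s
large caterpillars: 10/8.1 = 1.23 kJ/s
small caterpillars: 2.7/3.6 = 0.75 kJ/s
spiders: 6.6/13 = 0.508 kJ/s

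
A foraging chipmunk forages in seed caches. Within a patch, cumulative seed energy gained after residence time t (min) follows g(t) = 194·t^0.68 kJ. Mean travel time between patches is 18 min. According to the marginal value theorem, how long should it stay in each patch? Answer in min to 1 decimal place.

38.3 min

Maximise g(t)/(T+t): set derivative to zero → g'(t)(T+t) = g(t).
g'(t) = 0.68·194·t^-0.32. Setting 0.68·194·t^-0.32 = 194·t^0.68/(18+t) gives 0.68(18+t) = t, so 0.32·t = 0.68×18.
t* = 0.68×18/0.32 = 38.25 min.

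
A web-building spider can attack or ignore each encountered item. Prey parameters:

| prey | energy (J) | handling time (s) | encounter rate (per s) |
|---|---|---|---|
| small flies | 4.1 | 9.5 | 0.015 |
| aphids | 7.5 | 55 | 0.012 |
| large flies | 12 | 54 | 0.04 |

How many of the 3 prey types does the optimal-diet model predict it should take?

E/h in descending order: small flies 0.432, large flies 0.222, aphids 0.136 J/s. The optimal diet is the largest prefix of this list for which every included type satisfies E_i/h_i > R on the types above it.
Rate on top 1: 0.05383. large flies: 0.222 > 0.05383 → include.
Rate on top 2: 0.164. aphids: 0.136 < 0.164 → exclude; stop.
Optimal diet: small flies, large flies — 2 of 3 types.

2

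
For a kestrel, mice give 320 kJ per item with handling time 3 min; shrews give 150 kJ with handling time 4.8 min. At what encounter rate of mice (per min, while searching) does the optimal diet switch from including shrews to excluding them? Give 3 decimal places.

0.138 per min

The zero-one rule: include shrews iff E₂/h₂ > λE₁/(1+λh₁). Equality gives the switch point.
λE₁h₂ = E₂ + λE₂h₁ ⇒ λ = E₂/(E₁h₂ − E₂h₁) = 150/(1536 − 450) = 0.1381 per min.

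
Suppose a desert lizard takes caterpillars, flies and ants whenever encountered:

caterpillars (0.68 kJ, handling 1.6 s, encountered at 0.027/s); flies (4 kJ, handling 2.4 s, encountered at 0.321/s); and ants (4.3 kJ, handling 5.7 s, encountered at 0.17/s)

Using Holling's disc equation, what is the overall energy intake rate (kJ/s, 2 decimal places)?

Energy encountered per unit search time: 0.027×0.68 + 0.321×4 + 0.17×4.3 = 2.033 kJ/s.
Handling time per unit search time: 0.027×1.6 + 0.321×2.4 + 0.17×5.7 = 1.783.
Rate = 2.033/(1 + 1.783) = 0.7307 kJ/s.

0.73 kJ/s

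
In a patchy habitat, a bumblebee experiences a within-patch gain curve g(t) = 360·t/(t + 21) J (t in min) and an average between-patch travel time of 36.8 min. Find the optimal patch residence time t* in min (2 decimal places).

Maximise g(t)/(T+t): set derivative to zero → g'(t)(T+t) = g(t).
g'(t) = 360·21/(t + 21)². Setting 360·21/(t+21)² = 360t/[(t+21)(36.8+t)] gives 21(36.8+t) = t(t+21), so t² = 21×36.8 = 772.8.
t* = √772.8 = 27.8 min.

27.80 min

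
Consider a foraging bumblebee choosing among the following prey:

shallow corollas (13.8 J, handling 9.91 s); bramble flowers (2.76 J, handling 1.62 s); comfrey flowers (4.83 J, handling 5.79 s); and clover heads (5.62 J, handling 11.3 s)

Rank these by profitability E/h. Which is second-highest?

Profitability E/h (J/s): shallow corollas = 13.8/9.91 = 1.39, bramble flowers = 2.76/1.62 = 1.7, comfrey flowers = 4.83/5.79 = 0.834, clover heads = 5.62/11.3 = 0.497.
Ranked: bramble flowers > shallow corollas > comfrey flowers > clover heads.

shallow corollas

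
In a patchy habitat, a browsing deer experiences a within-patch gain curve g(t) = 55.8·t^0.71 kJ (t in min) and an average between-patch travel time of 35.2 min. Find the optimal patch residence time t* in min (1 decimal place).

Maximise g(t)/(T+t): set derivative to zero → g'(t)(T+t) = g(t).
g'(t) = 0.71·55.8·t^-0.29. Setting 0.71·55.8·t^-0.29 = 55.8·t^0.71/(35.2+t) gives 0.71(35.2+t) = t, so 0.29·t = 0.71×35.2.
t* = 0.71×35.2/0.29 = 86.18 min.

86.2 min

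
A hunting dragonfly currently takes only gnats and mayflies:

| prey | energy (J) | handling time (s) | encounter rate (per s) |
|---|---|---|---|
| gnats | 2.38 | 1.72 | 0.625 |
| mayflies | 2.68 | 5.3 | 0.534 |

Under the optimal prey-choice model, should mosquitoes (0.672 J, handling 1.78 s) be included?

No

On gnats and mayflies alone, R = ΣλE/(1+Σλh) = 2.919/4.905 = 0.595 J/s.
Profitability of mosquitoes: 0.672/1.78 = 0.3775 J/s.
0.3775 < 0.595, so adding mosquitoes would lower the average — exclude it.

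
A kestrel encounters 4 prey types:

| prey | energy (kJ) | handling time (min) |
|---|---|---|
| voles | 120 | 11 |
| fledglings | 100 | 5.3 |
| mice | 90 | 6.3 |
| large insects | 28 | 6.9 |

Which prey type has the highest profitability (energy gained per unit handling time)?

In descending order of E/h:
fledglings: 100/5.3 = 18.9 kJ/min
mice: 90/6.3 = 14.3 kJ/min
voles: 120/11 = 10.9 kJ/min
large insects: 28/6.9 = 4.06 kJ/min

fledglings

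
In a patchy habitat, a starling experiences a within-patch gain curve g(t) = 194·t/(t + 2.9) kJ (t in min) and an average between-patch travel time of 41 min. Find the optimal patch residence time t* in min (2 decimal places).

10.90 min

Optimal t* satisfies g'(t*) = g(t*)/(T + t*).
g'(t) = 194·2.9/(t + 2.9)². Setting 194·2.9/(t+2.9)² = 194t/[(t+2.9)(41+t)] gives 2.9(41+t) = t(t+2.9), so t² = 2.9×41 = 118.9.
t* = √118.9 = 10.9 min.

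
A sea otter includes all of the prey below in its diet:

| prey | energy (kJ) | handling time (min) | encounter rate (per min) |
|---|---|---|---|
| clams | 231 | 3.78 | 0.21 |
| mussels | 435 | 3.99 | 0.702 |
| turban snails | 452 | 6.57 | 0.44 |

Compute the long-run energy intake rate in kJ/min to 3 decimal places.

R = Σλ_iE_i / (1 + Σλ_ih_i)
Numerator: 0.21×231 + 0.702×435 + 0.44×452 = 552.8
Denominator: 1 + 0.21×3.78 + 0.702×3.99 + 0.44×6.57 = 7.486
R = 552.8/7.486 = 73.84 kJ/min

73.843 kJ/min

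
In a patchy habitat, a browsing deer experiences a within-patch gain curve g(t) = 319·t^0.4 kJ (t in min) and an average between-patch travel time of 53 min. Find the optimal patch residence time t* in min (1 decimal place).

Optimal t* satisfies g'(t*) = g(t*)/(T + t*).
g'(t) = 0.4·319·t^-0.6. Setting 0.4·319·t^-0.6 = 319·t^0.4/(53+t) gives 0.4(53+t) = t, so 0.60·t = 0.4×53.
t* = 0.4×53/0.60 = 35.33 min.

35.3 min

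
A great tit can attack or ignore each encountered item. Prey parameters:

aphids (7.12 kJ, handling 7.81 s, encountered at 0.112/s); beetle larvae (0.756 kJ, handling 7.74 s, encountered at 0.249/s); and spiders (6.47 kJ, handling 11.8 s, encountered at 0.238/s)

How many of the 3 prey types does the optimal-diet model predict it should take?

Rank by E/h (kJ/s): aphids 0.912, spiders 0.548, beetle larvae 0.0977. Include each in turn until the next type's E/h falls below the running intake rate.
Rate on top 1: 0.4254. spiders: 0.548 > 0.4254 → include.
Rate on top 2: 0.4991. beetle larvae: 0.0977 < 0.4991 → exclude; stop.
Optimal diet: aphids, spiders — 2 of 3 types.

2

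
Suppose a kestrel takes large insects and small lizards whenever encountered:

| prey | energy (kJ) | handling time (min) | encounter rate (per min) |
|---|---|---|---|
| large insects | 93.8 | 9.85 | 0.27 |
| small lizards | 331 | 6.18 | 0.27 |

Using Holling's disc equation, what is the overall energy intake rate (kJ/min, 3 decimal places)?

21.527 kJ/min

R = Σλ_iE_i / (1 + Σλ_ih_i)
Numerator: 0.27×93.8 + 0.27×331 = 114.7
Denominator: 1 + 0.27×9.85 + 0.27×6.18 = 5.328
R = 114.7/5.328 = 21.53 kJ/min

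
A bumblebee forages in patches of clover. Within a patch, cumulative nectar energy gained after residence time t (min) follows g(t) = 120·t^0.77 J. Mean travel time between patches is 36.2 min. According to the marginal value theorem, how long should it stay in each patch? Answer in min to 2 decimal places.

Optimal t* satisfies g'(t*) = g(t*)/(T + t*).
g'(t) = 0.77·120·t^-0.23. Setting 0.77·120·t^-0.23 = 120·t^0.77/(36.2+t) gives 0.77(36.2+t) = t, so 0.23·t = 0.77×36.2.
t* = 0.77×36.2/0.23 = 121.2 min.

121.19 min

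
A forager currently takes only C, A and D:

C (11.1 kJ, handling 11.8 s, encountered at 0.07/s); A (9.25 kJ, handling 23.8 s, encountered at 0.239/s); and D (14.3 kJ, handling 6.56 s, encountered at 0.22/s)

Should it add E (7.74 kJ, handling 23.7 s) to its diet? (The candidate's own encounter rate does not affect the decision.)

No

On C, A and D alone, R = ΣλE/(1+Σλh) = 6.134/8.957 = 0.6848 kJ/s.
E: E/h = 7.74/23.7 = 0.3266 kJ/s.
Since 0.3266 < R, time spent handling E is better spent searching.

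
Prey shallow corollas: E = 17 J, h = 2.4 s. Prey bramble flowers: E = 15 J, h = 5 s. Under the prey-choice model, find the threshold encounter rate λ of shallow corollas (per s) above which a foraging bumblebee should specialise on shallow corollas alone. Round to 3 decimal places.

0.306 per s

Drop bramble flowers once their profitability E₂/h₂ falls below the rate achievable on shallow corollas alone: E₂/h₂ = λE₁/(1 + λh₁).
Solve for λ: λE₁h₂ = E₂(1 + λh₁) → λ(E₁h₂ − E₂h₁) = E₂ → λ = E₂/(E₁h₂ − E₂h₁).
λ = 15/(17×5 − 15×2.4) = 15/49 = 0.3061 per s.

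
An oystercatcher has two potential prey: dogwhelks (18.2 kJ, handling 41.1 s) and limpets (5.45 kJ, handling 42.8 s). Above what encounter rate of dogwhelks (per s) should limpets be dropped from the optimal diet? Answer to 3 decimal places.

Drop limpets once their profitability E₂/h₂ falls below the rate achievable on dogwhelks alone: E₂/h₂ = λE₁/(1 + λh₁).
Solve for λ: λE₁h₂ = E₂(1 + λh₁) → λ(E₁h₂ − E₂h₁) = E₂ → λ = E₂/(E₁h₂ − E₂h₁).
λ = 5.45/(18.2×42.8 − 5.45×41.1) = 5.45/555 = 0.00982 per s.

0.010 per s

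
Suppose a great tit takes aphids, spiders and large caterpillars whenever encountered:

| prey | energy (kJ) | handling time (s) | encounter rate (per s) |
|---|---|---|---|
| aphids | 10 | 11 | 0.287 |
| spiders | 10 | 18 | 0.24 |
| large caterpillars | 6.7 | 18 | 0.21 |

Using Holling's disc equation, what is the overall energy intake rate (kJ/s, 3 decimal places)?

R = (0.287×10 + 0.24×10 + 0.21×6.7) / (1 + 0.287×11 + 0.24×18 + 0.21×18) = 6.677/12.26 = 0.5447 kJ/s.

0.545 kJ/s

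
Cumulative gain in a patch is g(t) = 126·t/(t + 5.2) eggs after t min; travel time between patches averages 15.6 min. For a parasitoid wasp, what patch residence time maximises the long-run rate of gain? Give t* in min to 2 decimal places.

Optimal t* satisfies g'(t*) = g(t*)/(T + t*).
g'(t) = 126·5.2/(t + 5.2)². Setting 126·5.2/(t+5.2)² = 126t/[(t+5.2)(15.6+t)] gives 5.2(15.6+t) = t(t+5.2), so t² = 5.2×15.6 = 81.12.
t* = √81.12 = 9.007 min.

9.01 min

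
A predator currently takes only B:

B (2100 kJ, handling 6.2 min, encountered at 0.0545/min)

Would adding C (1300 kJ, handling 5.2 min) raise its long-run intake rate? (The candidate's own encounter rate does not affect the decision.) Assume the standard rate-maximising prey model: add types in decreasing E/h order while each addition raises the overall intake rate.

On B alone, R = ΣλE/(1+Σλh) = 114.5/1.338 = 85.54 kJ/min.
Profitability of C: 1300/5.2 = 250 kJ/min.
250 > 85.54, so adding C raises the average — include it.

Yes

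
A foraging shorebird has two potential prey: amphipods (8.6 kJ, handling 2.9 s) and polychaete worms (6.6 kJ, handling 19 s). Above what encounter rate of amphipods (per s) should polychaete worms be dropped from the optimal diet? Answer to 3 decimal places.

Drop polychaete worms once their profitability E₂/h₂ falls below the rate achievable on amphipods alone: E₂/h₂ = λE₁/(1 + λh₁).
Solve for λ: λE₁h₂ = E₂(1 + λh₁) → λ(E₁h₂ − E₂h₁) = E₂ → λ = E₂/(E₁h₂ − E₂h₁).
λ = 6.6/(8.6×19 − 6.6×2.9) = 6.6/144.3 = 0.04575 per s.

0.046 per s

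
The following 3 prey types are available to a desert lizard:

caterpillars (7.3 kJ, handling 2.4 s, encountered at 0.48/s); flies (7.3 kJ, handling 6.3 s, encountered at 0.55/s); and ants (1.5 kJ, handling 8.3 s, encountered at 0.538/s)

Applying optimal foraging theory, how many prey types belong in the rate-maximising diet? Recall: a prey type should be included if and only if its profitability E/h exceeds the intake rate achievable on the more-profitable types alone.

1

Rank by E/h (kJ/s): caterpillars 3.04, flies 1.16, ants 0.181. Include each in turn until the next type's E/h falls below the running intake rate.
Rate on top 1: 1.628. flies: 1.16 < 1.628 → exclude; stop.
Optimal diet: caterpillars — 1 of 3 types.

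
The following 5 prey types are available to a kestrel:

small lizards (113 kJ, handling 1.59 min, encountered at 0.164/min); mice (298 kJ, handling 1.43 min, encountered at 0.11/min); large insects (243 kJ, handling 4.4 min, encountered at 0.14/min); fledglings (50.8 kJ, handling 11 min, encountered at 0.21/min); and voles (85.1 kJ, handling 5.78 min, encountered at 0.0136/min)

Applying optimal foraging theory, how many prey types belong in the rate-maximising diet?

3

Profitabilities (E/h, kJ/min): mice 208, small lizards 71.1, large insects 55.2, voles 14.7, fledglings 4.62. Add prey in this order while the next type's profitability exceeds the intake rate on those already taken.
Rate on top 1: 28.32. small lizards: 71.1 > 28.32 → include.
Rate on top 2: 36.18. large insects: 55.2 > 36.18 → include.
Rate on top 3: 41.95. voles: 14.7 < 41.95 → exclude; stop.
Optimal diet: mice, small lizards, large insects — 3 of 5 types.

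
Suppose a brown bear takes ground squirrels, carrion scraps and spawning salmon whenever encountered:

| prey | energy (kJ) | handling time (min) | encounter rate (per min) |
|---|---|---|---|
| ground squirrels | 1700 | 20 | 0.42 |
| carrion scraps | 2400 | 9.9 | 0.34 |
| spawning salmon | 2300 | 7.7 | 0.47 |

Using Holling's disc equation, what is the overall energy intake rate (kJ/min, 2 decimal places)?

R = (0.42×1700 + 0.34×2400 + 0.47×2300) / (1 + 0.42×20 + 0.34×9.9 + 0.47×7.7) = 2611/16.39 = 159.4 kJ/min.

159.35 kJ/min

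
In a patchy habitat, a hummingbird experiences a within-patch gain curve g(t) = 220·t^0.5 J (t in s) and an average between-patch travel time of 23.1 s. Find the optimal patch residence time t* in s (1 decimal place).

23.1 s

By the marginal value theorem, leave when the instantaneous gain rate g'(t) equals the habitat-wide average g(t)/(T + t).
g'(t) = 0.5·220·t^-0.5. Setting 0.5·220·t^-0.5 = 220·t^0.5/(23.1+t) gives 0.5(23.1+t) = t, so 0.50·t = 0.5×23.1.
t* = 0.5×23.1/0.50 = 23.1 s.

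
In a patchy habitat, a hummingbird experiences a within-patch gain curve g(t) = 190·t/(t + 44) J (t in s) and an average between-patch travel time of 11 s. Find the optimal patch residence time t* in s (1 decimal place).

22.0 s

Maximise g(t)/(T+t): set derivative to zero → g'(t)(T+t) = g(t).
g'(t) = 190·44/(t + 44)². Setting 190·44/(t+44)² = 190t/[(t+44)(11+t)] gives 44(11+t) = t(t+44), so t² = 44×11 = 484.
t* = √484 = 22 s.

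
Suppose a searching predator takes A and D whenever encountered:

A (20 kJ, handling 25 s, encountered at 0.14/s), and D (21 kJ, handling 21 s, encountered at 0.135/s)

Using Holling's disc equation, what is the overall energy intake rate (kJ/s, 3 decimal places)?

0.768 kJ/s

Energy encountered per unit search time: 0.14×20 + 0.135×21 = 5.635 kJ/s.
Handling time per unit search time: 0.14×25 + 0.135×21 = 6.335.
Rate = 5.635/(1 + 6.335) = 0.7682 kJ/s.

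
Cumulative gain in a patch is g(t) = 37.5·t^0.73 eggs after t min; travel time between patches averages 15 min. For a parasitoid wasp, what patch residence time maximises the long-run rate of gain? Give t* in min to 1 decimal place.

Maximise g(t)/(T+t): set derivative to zero → g'(t)(T+t) = g(t).
g'(t) = 0.73·37.5·t^-0.27. Setting 0.73·37.5·t^-0.27 = 37.5·t^0.73/(15+t) gives 0.73(15+t) = t, so 0.27·t = 0.73×15.
t* = 0.73×15/0.27 = 40.56 min.

40.6 min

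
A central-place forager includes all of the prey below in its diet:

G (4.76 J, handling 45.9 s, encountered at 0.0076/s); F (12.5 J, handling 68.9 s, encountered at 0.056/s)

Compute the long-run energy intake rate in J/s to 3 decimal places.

Energy encountered per unit search time: 0.0076×4.76 + 0.056×12.5 = 0.7362 J/s.
Handling time per unit search time: 0.0076×45.9 + 0.056×68.9 = 4.207.
Rate = 0.7362/(1 + 4.207) = 0.1414 J/s.

0.141 J/s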